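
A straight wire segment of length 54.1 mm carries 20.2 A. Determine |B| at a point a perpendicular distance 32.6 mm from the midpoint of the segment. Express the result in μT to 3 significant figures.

B ≈ 79.1 μT

For a finite straight segment, B = (μ₀I/4πd)(sinθ₁ + sinθ₂), where θ₁, θ₂ are the angles from the perpendicular to each end.
The perpendicular from the point meets the wire at its midpoint, so each end is L/2 = 0.02705 m away along the wire.
sinθ₁ = 0.02705/√(0.02705²+0.0326²) = 0.6386; sinθ₂ = 0.02705/√(0.02705²+0.0326²) = 0.6386.
B = (4π×10⁻⁷ × 20.2) / (4π × 0.0326) × (0.6386 + 0.6386) = 7.91×10⁻⁵ T.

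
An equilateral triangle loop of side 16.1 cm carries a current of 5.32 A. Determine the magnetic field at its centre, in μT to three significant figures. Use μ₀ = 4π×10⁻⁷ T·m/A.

B ≈ 59.5 μT

Each side is a finite straight segment at perpendicular distance d = a/(2 tan(π/3)) = 0.04648 m from the centre, with end-angles ±π/3.
One side contributes B₁ = (μ₀I/4πd)·2 sin(π/3) = 1.98×10⁻⁵ T.
All 3 sides add in the same direction: B = 3 × 1.98×10⁻⁵ = 5.95×10⁻⁵ T.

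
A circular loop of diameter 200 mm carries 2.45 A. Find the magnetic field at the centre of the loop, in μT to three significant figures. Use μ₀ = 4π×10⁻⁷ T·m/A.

At the centre of a circular loop the Biot–Savart law gives B = μ₀I/(2R) (so R = 0.1 m).
B = (4π×10⁻⁷ × 2.45) / (2 × 0.1) = 1.54×10⁻⁵ T.

B ≈ 15.4 μT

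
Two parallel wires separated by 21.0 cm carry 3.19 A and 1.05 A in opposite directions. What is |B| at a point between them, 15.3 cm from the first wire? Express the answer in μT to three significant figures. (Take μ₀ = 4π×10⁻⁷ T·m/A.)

B ≈ 7.85 μT

Each long wire gives B = μ₀I/(2πd). Distances are d₁ = 0.153 m and d₂ = 0.057 m.
B₁ = 4.17×10⁻⁶ T, B₂ = 3.68×10⁻⁶ T.
Between antiparallel currents both contributions point the same way, so they add. B = B₁ + B₂ = 4.17×10⁻⁶ + 3.68×10⁻⁶ = 7.85×10⁻⁶ T.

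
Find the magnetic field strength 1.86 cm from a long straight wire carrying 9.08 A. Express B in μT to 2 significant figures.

B ≈ 98 μT

For an infinitely long straight wire, B = μ₀I/(2πd).
B = (4π×10⁻⁷ × 9.08) / (2π × 0.0186) = 9.76×10⁻⁵ T.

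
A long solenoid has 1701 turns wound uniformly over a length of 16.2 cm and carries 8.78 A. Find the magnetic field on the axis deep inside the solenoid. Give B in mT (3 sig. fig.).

B ≈ 116 mT

Inside a long solenoid, B = μ₀nI with n = 1.050×10⁴ turns/m.
B = 4π×10⁻⁷ × 1.050×10⁴ × 8.78 = 0.116 T.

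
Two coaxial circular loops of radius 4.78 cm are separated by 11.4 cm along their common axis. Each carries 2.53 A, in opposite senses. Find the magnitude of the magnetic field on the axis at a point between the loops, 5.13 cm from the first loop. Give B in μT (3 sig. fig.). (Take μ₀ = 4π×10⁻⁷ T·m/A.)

B ≈ 3.12 μT

Each loop contributes B = μ₀IR²/[2(R²+z²)^(3/2)] on the axis, with z measured from that loop.
Loop 1 (z = 0.0513 m): B₁ = 1.05×10⁻⁵ T. Loop 2 (z = 0.0627 m): B₂ = 7.41×10⁻⁶ T.
The fields oppose: B = |B₁ − B₂| = 3.12×10⁻⁶ T.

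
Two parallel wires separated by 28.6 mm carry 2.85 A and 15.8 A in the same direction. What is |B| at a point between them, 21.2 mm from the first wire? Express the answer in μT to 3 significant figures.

Each long wire gives B = μ₀I/(2πd). Distances are d₁ = 0.0212 m and d₂ = 0.0074 m.
B₁ = 2.69×10⁻⁵ T, B₂ = 4.27×10⁻⁴ T.
Between parallel currents the two contributions point in opposite directions, so they subtract. B = |B₁ − B₂| = |2.69×10⁻⁵ − 4.27×10⁻⁴| = 4.00×10⁻⁴ T.

B ≈ 400 μT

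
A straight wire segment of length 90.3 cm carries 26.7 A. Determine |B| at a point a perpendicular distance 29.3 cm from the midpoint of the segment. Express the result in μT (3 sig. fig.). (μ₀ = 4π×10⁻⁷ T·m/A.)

B ≈ 15.3 μT

For a finite straight segment, B = (μ₀I/4πd)(sinθ₁ + sinθ₂), where θ₁, θ₂ are the angles from the perpendicular to each end.
The perpendicular from the point meets the wire at its midpoint, so each end is L/2 = 0.4515 m away along the wire.
sinθ₁ = 0.4515/√(0.4515²+0.293²) = 0.8388; sinθ₂ = 0.4515/√(0.4515²+0.293²) = 0.8388.
B = (4π×10⁻⁷ × 26.7) / (4π × 0.293) × (0.8388 + 0.8388) = 1.53×10⁻⁵ T.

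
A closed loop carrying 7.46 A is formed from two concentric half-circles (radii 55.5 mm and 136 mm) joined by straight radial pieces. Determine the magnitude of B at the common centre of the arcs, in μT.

The radial connectors point toward the centre, so dl × r̂ = 0 and they contribute nothing.
Each semicircle gives μ₀I/(4R): inner arc 4.22×10⁻⁵ T, outer arc 1.72×10⁻⁵ T.
The two arcs carry current in opposite angular senses, so their fields oppose: B = |4.22×10⁻⁵ − 1.72×10⁻⁵| = 2.50×10⁻⁵ T.

B ≈ 25.0 μT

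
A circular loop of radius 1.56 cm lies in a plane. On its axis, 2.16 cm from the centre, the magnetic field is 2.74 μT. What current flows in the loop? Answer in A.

I ≈ 0.339 A

On the axis of a loop, B = μ₀IR²/[2(R²+z²)^(3/2)], so I = 2B(R²+z²)^(3/2)/(μ₀R²).
R² + z² = 0.0002434 + 0.0004666 = 0.0007099 m²; raised to 3/2 gives 1.89×10⁻⁵ m³.
I = 2 × 2.74×10⁻⁶ × 1.89×10⁻⁵ / (1.26×10⁻⁶ × 0.0002434) = 0.339 A.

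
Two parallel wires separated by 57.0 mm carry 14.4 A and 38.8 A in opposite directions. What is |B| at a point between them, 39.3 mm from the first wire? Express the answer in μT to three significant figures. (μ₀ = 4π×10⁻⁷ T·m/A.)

B ≈ 512 μT

Each long wire gives B = μ₀I/(2πd). Distances are d₁ = 0.0393 m and d₂ = 0.0177 m.
B₁ = 7.33×10⁻⁵ T, B₂ = 4.38×10⁻⁴ T.
Between antiparallel currents both contributions point the same way, so they add. B = B₁ + B₂ = 7.33×10⁻⁵ + 4.38×10⁻⁴ = 5.12×10⁻⁴ T.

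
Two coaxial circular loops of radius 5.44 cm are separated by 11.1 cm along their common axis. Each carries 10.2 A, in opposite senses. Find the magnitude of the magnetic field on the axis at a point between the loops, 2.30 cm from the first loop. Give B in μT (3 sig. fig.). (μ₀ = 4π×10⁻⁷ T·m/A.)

Each loop contributes B = μ₀IR²/[2(R²+z²)^(3/2)] on the axis, with z measured from that loop.
Loop 1 (z = 0.023 m): B₁ = 9.21×10⁻⁵ T. Loop 2 (z = 0.088 m): B₂ = 1.71×10⁻⁵ T.
The fields oppose: B = |B₁ − B₂| = 7.49×10⁻⁵ T.

B ≈ 74.9 μT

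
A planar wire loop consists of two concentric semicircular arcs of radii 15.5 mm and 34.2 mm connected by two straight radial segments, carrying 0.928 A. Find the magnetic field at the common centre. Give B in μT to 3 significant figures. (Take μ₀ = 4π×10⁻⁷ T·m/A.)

The radial connectors point toward the centre, so dl × r̂ = 0 and they contribute nothing.
Each semicircle gives μ₀I/(4R): inner arc 1.88×10⁻⁵ T, outer arc 8.52×10⁻⁶ T.
The two arcs carry current in opposite angular senses, so their fields oppose: B = |1.88×10⁻⁵ − 8.52×10⁻⁶| = 1.03×10⁻⁵ T.

B ≈ 10.3 μT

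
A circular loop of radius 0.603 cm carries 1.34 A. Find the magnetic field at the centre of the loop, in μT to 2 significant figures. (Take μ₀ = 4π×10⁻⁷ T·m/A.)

At the centre of a circular loop the Biot–Savart law gives B = μ₀I/(2R).
B = (4π×10⁻⁷ × 1.34) / (2 × 0.00603) = 1.40×10⁻⁴ T.

B ≈ 140 μT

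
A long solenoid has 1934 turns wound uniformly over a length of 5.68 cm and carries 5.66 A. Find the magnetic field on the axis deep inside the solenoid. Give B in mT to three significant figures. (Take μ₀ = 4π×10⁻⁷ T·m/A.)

Inside a long solenoid, B = μ₀nI with n = 3.405×10⁴ turns/m.
B = 4π×10⁻⁷ × 3.405×10⁴ × 5.66 = 0.242 T.

B ≈ 242 mT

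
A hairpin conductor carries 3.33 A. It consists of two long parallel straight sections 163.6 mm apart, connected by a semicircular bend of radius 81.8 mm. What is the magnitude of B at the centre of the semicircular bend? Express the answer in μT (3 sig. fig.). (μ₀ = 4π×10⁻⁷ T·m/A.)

B ≈ 20.9 μT

The semicircular arc contributes B_arc = μ₀I·π/(4πR) = μ₀I/(4R) = 1.28×10⁻⁵ T.
Each semi-infinite lead is at perpendicular distance R = 0.0818 m from the centre, with the perpendicular foot at its near end, so it contributes μ₀I/(4πR); both point the same way, together 8.14×10⁻⁶ T.
Arc and leads all point the same direction: B = 1.28×10⁻⁵ + 8.14×10⁻⁶ = 2.09×10⁻⁵ T.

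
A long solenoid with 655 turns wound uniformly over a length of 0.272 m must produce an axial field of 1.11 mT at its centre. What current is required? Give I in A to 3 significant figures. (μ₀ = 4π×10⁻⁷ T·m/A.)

Inside a long solenoid B = μ₀nI with n = 2408 m⁻¹, so I = B/(μ₀n).
I = 1.11×10⁻³ / (4π×10⁻⁷ × 2408) = 0.367 A.

I ≈ 0.367 A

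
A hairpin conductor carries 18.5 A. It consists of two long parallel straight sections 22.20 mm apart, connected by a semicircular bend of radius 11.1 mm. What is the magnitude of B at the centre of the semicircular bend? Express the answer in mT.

B ≈ 0.857 mT

The semicircular arc contributes B_arc = μ₀I·π/(4πR) = μ₀I/(4R) = 5.24×10⁻⁴ T.
Each semi-infinite lead is at perpendicular distance R = 0.0111 m from the centre, with the perpendicular foot at its near end, so it contributes μ₀I/(4πR); both point the same way, together 3.33×10⁻⁴ T.
Arc and leads all point the same direction: B = 5.24×10⁻⁴ + 3.33×10⁻⁴ = 8.57×10⁻⁴ T.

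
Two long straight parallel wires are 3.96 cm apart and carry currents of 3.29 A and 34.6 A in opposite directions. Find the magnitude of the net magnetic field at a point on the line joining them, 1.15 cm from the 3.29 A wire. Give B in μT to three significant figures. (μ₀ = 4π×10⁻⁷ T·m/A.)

Each long wire gives B = μ₀I/(2πd). Distances are d₁ = 0.0115 m and d₂ = 0.0281 m.
B₁ = 5.72×10⁻⁵ T, B₂ = 2.46×10⁻⁴ T.
Between antiparallel currents both contributions point the same way, so they add. B = B₁ + B₂ = 5.72×10⁻⁵ + 2.46×10⁻⁴ = 3.03×10⁻⁴ T.

B ≈ 303 μT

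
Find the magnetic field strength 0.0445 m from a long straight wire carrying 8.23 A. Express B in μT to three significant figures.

B ≈ 37.0 μT

For an infinitely long straight wire, B = μ₀I/(2πd).
B = (4π×10⁻⁷ × 8.23) / (2π × 0.0445) = 3.70×10⁻⁵ T.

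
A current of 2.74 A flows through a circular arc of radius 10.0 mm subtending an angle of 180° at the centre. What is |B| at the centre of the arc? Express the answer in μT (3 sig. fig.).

The Biot–Savart field of a circular arc at its centre is B = μ₀Iφ/(4πR), with φ = 3.142 rad.
B = (4π×10⁻⁷ × 2.74 × 3.142) / (4π × 0.01) = 8.61×10⁻⁵ T.

B ≈ 86.1 μT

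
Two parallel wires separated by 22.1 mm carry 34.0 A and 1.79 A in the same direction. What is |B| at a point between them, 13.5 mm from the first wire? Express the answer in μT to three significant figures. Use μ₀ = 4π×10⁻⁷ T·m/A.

Each long wire gives B = μ₀I/(2πd). Distances are d₁ = 0.0135 m and d₂ = 0.0086 m.
B₁ = 5.04×10⁻⁴ T, B₂ = 4.16×10⁻⁵ T.
Between parallel currents the two contributions point in opposite directions, so they subtract. B = |B₁ − B₂| = |5.04×10⁻⁴ − 4.16×10⁻⁵| = 4.62×10⁻⁴ T.

B ≈ 462 μT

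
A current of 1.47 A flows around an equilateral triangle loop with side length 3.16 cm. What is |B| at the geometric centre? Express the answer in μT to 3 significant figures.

Each side is a finite straight segment at perpendicular distance d = a/(2 tan(π/3)) = 0.009122 m from the centre, with end-angles ±π/3.
One side contributes B₁ = (μ₀I/4πd)·2 sin(π/3) = 2.79×10⁻⁵ T.
All 3 sides add in the same direction: B = 3 × 2.79×10⁻⁵ = 8.37×10⁻⁵ T.

B ≈ 83.7 μT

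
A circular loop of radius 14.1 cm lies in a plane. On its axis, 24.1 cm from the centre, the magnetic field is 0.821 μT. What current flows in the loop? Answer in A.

On the axis of a loop, B = μ₀IR²/[2(R²+z²)^(3/2)], so I = 2B(R²+z²)^(3/2)/(μ₀R²).
R² + z² = 0.01988 + 0.05808 = 0.07796 m²; raised to 3/2 gives 2.18×10⁻² m³.
I = 2 × 8.21×10⁻⁷ × 2.18×10⁻² / (1.26×10⁻⁶ × 0.01988) = 1.43 A.

I ≈ 1.43 A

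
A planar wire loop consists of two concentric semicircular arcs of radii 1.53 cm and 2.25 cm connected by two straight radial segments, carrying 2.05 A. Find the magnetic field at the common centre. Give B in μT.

B ≈ 13.5 μT

The radial connectors point toward the centre, so dl × r̂ = 0 and they contribute nothing.
Each semicircle gives μ₀I/(4R): inner arc 4.21×10⁻⁵ T, outer arc 2.86×10⁻⁵ T.
The two arcs carry current in opposite angular senses, so their fields oppose: B = |4.21×10⁻⁵ − 2.86×10⁻⁵| = 1.35×10⁻⁵ T.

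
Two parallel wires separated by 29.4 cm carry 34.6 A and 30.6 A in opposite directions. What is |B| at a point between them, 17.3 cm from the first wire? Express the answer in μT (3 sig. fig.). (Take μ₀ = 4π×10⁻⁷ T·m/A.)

Each long wire gives B = μ₀I/(2πd). Distances are d₁ = 0.173 m and d₂ = 0.121 m.
B₁ = 4.00×10⁻⁵ T, B₂ = 5.06×10⁻⁵ T.
Between antiparallel currents both contributions point the same way, so they add. B = B₁ + B₂ = 4.00×10⁻⁵ + 5.06×10⁻⁵ = 9.06×10⁻⁵ T.

B ≈ 90.6 μT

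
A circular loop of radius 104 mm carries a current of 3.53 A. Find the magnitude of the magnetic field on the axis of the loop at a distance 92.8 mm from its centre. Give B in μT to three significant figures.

On the axis of a circular loop, B = μ₀IR² / [2(R²+z²)^(3/2)].
R² + z² = (0.104)² + (0.0928)² = 0.01943 m², and (R²+z²)^(3/2) = 2.71×10⁻³ m³.
B = (4π×10⁻⁷ × 3.53 × 0.01082) / (2 × 2.71×10⁻³) = 8.86×10⁻⁶ T.

B ≈ 8.86 μT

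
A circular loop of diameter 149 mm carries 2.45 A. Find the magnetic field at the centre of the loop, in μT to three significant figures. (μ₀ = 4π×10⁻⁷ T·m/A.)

At the centre of a circular loop the Biot–Savart law gives B = μ₀I/(2R) (so R = 0.0745 m).
B = (4π×10⁻⁷ × 2.45) / (2 × 0.0745) = 2.07×10⁻⁵ T.

B ≈ 20.7 μT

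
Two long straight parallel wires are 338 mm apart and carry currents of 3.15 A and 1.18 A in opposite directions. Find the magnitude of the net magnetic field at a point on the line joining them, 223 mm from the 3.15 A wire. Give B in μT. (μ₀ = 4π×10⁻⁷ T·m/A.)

B ≈ 4.88 μT

Each long wire gives B = μ₀I/(2πd). Distances are d₁ = 0.223 m and d₂ = 0.115 m.
B₁ = 2.83×10⁻⁶ T, B₂ = 2.05×10⁻⁶ T.
Between antiparallel currents both contributions point the same way, so they add. B = B₁ + B₂ = 2.83×10⁻⁶ + 2.05×10⁻⁶ = 4.88×10⁻⁶ T.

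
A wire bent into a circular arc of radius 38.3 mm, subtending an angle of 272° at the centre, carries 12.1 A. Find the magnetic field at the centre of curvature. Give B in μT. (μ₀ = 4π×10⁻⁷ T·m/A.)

The Biot–Savart field of a circular arc at its centre is B = μ₀Iφ/(4πR), with φ = 4.747 rad.
B = (4π×10⁻⁷ × 12.1 × 4.747) / (4π × 0.0383) = 1.50×10⁻⁴ T.

B ≈ 150 μT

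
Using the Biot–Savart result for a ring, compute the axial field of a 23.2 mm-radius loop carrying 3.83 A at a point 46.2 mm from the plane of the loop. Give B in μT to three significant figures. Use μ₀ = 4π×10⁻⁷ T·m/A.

On the axis of a circular loop, B = μ₀IR² / [2(R²+z²)^(3/2)].
R² + z² = (0.0232)² + (0.0462)² = 0.002673 m², and (R²+z²)^(3/2) = 1.38×10⁻⁴ m³.
B = (4π×10⁻⁷ × 3.83 × 0.0005382) / (2 × 1.38×10⁻⁴) = 9.37×10⁻⁶ T.

B ≈ 9.37 μT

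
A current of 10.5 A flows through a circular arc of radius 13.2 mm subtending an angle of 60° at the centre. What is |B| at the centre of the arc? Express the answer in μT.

B ≈ 83.3 μT

The Biot–Savart field of a circular arc at its centre is B = μ₀Iφ/(4πR), with φ = 1.047 rad.
B = (4π×10⁻⁷ × 10.5 × 1.047) / (4π × 0.0132) = 8.33×10⁻⁵ T.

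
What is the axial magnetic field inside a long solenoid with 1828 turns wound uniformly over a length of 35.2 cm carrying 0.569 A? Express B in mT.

B ≈ 3.71 mT

Inside a long solenoid, B = μ₀nI with n = 5193 turns/m.
B = 4π×10⁻⁷ × 5193 × 0.569 = 3.71×10⁻³ T.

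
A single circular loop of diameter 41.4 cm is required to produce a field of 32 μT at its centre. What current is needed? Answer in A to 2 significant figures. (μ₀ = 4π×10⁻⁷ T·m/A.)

I ≈ 11 A

At the centre of a circular loop B = μ₀I/(2R), so I = 2RB/μ₀.
With R = 0.207 m, I = 2 × 0.207 × 3.20×10⁻⁵ / (4π×10⁻⁷) = 10.5 A.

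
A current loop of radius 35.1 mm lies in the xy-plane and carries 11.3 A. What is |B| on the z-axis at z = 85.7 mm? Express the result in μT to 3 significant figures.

B ≈ 11.0 μT

On the axis of a circular loop, B = μ₀IR² / [2(R²+z²)^(3/2)].
R² + z² = (0.0351)² + (0.0857)² = 0.008576 m², and (R²+z²)^(3/2) = 7.94×10⁻⁴ m³.
B = (4π×10⁻⁷ × 11.3 × 0.001232) / (2 × 7.94×10⁻⁴) = 1.10×10⁻⁵ T.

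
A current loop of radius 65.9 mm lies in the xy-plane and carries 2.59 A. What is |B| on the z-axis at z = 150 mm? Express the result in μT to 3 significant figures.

B ≈ 1.61 μT

On the axis of a circular loop, B = μ₀IR² / [2(R²+z²)^(3/2)].
R² + z² = (0.0659)² + (0.15)² = 0.02684 m², and (R²+z²)^(3/2) = 4.40×10⁻³ m³.
B = (4π×10⁻⁷ × 2.59 × 0.004343) / (2 × 4.40×10⁻³) = 1.61×10⁻⁶ T.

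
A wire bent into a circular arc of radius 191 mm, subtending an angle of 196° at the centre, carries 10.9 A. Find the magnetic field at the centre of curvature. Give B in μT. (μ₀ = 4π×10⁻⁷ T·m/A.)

B ≈ 19.5 μT

The Biot–Savart field of a circular arc at its centre is B = μ₀Iφ/(4πR), with φ = 3.421 rad.
B = (4π×10⁻⁷ × 10.9 × 3.421) / (4π × 0.191) = 1.95×10⁻⁵ T.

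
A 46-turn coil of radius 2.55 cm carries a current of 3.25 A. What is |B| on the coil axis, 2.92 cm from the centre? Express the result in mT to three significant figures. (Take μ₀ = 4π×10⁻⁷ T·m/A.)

For an N-turn flat coil, B = Nμ₀IR²/[2(R²+z²)^(3/2)] with R = 0.0255 m, z = 0.0292 m.
B = 46 × 2.28×10⁻⁵ T = 1.05×10⁻³ T.

B ≈ 1.05 mT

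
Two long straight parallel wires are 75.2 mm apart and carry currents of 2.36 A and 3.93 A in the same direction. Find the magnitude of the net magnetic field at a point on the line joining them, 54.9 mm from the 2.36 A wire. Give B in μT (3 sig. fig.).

Each long wire gives B = μ₀I/(2πd). Distances are d₁ = 0.0549 m and d₂ = 0.0203 m.
B₁ = 8.60×10⁻⁶ T, B₂ = 3.87×10⁻⁵ T.
Between parallel currents the two contributions point in opposite directions, so they subtract. B = |B₁ − B₂| = |8.60×10⁻⁶ − 3.87×10⁻⁵| = 3.01×10⁻⁵ T.

B ≈ 30.1 μT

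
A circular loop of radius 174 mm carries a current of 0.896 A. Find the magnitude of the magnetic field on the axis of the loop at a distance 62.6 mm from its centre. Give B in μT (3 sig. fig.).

B ≈ 2.70 μT

On the axis of a circular loop, B = μ₀IR² / [2(R²+z²)^(3/2)].
R² + z² = (0.174)² + (0.0626)² = 0.03419 m², and (R²+z²)^(3/2) = 6.32×10⁻³ m³.
B = (4π×10⁻⁷ × 0.896 × 0.03028) / (2 × 6.32×10⁻³) = 2.70×10⁻⁶ T.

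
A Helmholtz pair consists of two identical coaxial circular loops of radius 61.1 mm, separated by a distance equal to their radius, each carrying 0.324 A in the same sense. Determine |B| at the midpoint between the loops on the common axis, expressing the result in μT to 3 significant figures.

Each loop contributes B = μ₀IR²/[2(R²+z²)^(3/2)] on the axis, with z measured from that loop.
Loop 1 (z = 0.03055 m): B₁ = 2.38×10⁻⁶ T. Loop 2 (z = 0.03055 m): B₂ = 2.38×10⁻⁶ T.
The fields add: B = B₁ + B₂ = 4.77×10⁻⁶ T.

B ≈ 4.77 μT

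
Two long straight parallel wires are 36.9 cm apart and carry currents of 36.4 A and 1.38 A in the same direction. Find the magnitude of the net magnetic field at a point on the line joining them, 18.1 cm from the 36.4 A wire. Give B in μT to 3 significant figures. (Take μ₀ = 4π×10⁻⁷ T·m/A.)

Each long wire gives B = μ₀I/(2πd). Distances are d₁ = 0.181 m and d₂ = 0.188 m.
B₁ = 4.02×10⁻⁵ T, B₂ = 1.47×10⁻⁶ T.
Between parallel currents the two contributions point in opposite directions, so they subtract. B = |B₁ − B₂| = |4.02×10⁻⁵ − 1.47×10⁻⁶| = 3.88×10⁻⁵ T.

B ≈ 38.8 μT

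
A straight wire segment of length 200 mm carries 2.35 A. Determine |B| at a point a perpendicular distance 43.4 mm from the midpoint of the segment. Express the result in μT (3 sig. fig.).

For a finite straight segment, B = (μ₀I/4πd)(sinθ₁ + sinθ₂), where θ₁, θ₂ are the angles from the perpendicular to each end.
The perpendicular from the point meets the wire at its midpoint, so each end is L/2 = 0.1 m away along the wire.
sinθ₁ = 0.1/√(0.1²+0.0434²) = 0.9173; sinθ₂ = 0.1/√(0.1²+0.0434²) = 0.9173.
B = (4π×10⁻⁷ × 2.35) / (4π × 0.0434) × (0.9173 + 0.9173) = 9.93×10⁻⁶ T.

B ≈ 9.93 μT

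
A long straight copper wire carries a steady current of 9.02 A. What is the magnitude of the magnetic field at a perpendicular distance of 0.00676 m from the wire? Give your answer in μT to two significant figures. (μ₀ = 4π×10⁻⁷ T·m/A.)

For an infinitely long straight wire, B = μ₀I/(2πd).
B = (4π×10⁻⁷ × 9.02) / (2π × 0.00676) = 2.67×10⁻⁴ T.

B ≈ 270 μT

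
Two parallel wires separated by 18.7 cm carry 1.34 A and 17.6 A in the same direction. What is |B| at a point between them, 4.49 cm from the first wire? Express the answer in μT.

Each long wire gives B = μ₀I/(2πd). Distances are d₁ = 0.0449 m and d₂ = 0.1421 m.
B₁ = 5.97×10⁻⁶ T, B₂ = 2.48×10⁻⁵ T.
Between parallel currents the two contributions point in opposite directions, so they subtract. B = |B₁ − B₂| = |5.97×10⁻⁶ − 2.48×10⁻⁵| = 1.88×10⁻⁵ T.

B ≈ 18.8 μT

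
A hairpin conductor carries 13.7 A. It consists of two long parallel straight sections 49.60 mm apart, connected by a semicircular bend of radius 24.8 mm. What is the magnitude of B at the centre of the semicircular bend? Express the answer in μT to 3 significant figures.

The semicircular arc contributes B_arc = μ₀I·π/(4πR) = μ₀I/(4R) = 1.74×10⁻⁴ T.
Each semi-infinite lead is at perpendicular distance R = 0.0248 m from the centre, with the perpendicular foot at its near end, so it contributes μ₀I/(4πR); both point the same way, together 1.10×10⁻⁴ T.
Arc and leads all point the same direction: B = 1.74×10⁻⁴ + 1.10×10⁻⁴ = 2.84×10⁻⁴ T.

B ≈ 284 μT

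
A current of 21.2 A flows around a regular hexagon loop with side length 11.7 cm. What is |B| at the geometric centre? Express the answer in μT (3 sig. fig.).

B ≈ 126 μT

Each side is a finite straight segment at perpendicular distance d = a/(2 tan(π/6)) = 0.1013 m from the centre, with end-angles ±π/6.
One side contributes B₁ = (μ₀I/4πd)·2 sin(π/6) = 2.09×10⁻⁵ T.
All 6 sides add in the same direction: B = 6 × 2.09×10⁻⁵ = 1.26×10⁻⁴ T.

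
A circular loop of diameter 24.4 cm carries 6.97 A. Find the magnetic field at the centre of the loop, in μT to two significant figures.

At the centre of a circular loop the Biot–Savart law gives B = μ₀I/(2R) (so R = 0.122 m).
B = (4π×10⁻⁷ × 6.97) / (2 × 0.122) = 3.59×10⁻⁵ T.

B ≈ 36 μT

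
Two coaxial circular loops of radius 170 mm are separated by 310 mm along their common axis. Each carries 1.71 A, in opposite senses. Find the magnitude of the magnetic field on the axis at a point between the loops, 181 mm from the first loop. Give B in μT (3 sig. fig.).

B ≈ 1.17 μT

Each loop contributes B = μ₀IR²/[2(R²+z²)^(3/2)] on the axis, with z measured from that loop.
Loop 1 (z = 0.181 m): B₁ = 2.03×10⁻⁶ T. Loop 2 (z = 0.129 m): B₂ = 3.19×10⁻⁶ T.
The fields oppose: B = |B₁ − B₂| = 1.17×10⁻⁶ T.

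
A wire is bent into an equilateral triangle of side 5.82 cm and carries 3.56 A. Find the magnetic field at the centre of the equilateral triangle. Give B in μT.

Each side is a finite straight segment at perpendicular distance d = a/(2 tan(π/3)) = 0.0168 m from the centre, with end-angles ±π/3.
One side contributes B₁ = (μ₀I/4πd)·2 sin(π/3) = 3.67×10⁻⁵ T.
All 3 sides add in the same direction: B = 3 × 3.67×10⁻⁵ = 1.10×10⁻⁴ T.

B ≈ 110 μT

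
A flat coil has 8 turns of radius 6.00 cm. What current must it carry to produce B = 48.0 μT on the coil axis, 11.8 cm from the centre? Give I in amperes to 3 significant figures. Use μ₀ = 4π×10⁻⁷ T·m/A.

I ≈ 6.15 A

For an N-turn coil, B = Nμ₀IR²/[2(R²+z²)^(3/2)] with R = 0.06 m, z = 0.118 m, so I = 2B(R²+z²)^(3/2)/(Nμ₀R²) = 2 × 4.80×10⁻⁵ × 2.32×10⁻³ / (8 × 4π×10⁻⁷ × 0.0036) = 6.15 A.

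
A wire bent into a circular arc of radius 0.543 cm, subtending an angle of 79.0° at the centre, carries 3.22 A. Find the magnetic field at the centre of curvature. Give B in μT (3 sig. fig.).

B ≈ 81.8 μT

The Biot–Savart field of a circular arc at its centre is B = μ₀Iφ/(4πR), with φ = 1.379 rad.
B = (4π×10⁻⁷ × 3.22 × 1.379) / (4π × 0.00543) = 8.18×10⁻⁵ T.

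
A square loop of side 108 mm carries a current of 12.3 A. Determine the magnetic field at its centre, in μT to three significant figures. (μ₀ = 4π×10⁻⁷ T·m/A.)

B ≈ 129 μT

Each side is a finite straight segment at perpendicular distance d = a/(2 tan(π/4)) = 0.054 m from the centre, with end-angles ±π/4.
One side contributes B₁ = (μ₀I/4πd)·2 sin(π/4) = 3.22×10⁻⁵ T.
All 4 sides add in the same direction: B = 4 × 3.22×10⁻⁵ = 1.29×10⁻⁴ T.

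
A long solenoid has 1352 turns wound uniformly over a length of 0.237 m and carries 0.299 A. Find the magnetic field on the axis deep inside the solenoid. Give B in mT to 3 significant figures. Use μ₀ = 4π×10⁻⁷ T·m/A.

B ≈ 2.14 mT

Inside a long solenoid, B = μ₀nI with n = 5705 turns/m.
B = 4π×10⁻⁷ × 5705 × 0.299 = 2.14×10⁻³ T.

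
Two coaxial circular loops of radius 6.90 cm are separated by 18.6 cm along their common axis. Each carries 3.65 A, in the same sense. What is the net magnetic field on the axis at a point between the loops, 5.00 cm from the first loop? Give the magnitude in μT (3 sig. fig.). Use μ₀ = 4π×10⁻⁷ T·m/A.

B ≈ 20.7 μT

Each loop contributes B = μ₀IR²/[2(R²+z²)^(3/2)] on the axis, with z measured from that loop.
Loop 1 (z = 0.05 m): B₁ = 1.76×10⁻⁵ T. Loop 2 (z = 0.136 m): B₂ = 3.08×10⁻⁶ T.
The fields add: B = B₁ + B₂ = 2.07×10⁻⁵ T.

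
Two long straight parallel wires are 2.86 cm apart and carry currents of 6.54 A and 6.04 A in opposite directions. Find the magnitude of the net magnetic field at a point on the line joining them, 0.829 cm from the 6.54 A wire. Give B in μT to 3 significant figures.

B ≈ 217 μT

Each long wire gives B = μ₀I/(2πd). Distances are d₁ = 0.00829 m and d₂ = 0.02031 m.
B₁ = 1.58×10⁻⁴ T, B₂ = 5.95×10⁻⁵ T.
Between antiparallel currents both contributions point the same way, so they add. B = B₁ + B₂ = 1.58×10⁻⁴ + 5.95×10⁻⁵ = 2.17×10⁻⁴ T.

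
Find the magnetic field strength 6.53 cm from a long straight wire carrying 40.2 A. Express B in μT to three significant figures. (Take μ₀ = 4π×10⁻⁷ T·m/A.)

B ≈ 123 μT

For an infinitely long straight wire, B = μ₀I/(2πd).
B = (4π×10⁻⁷ × 40.2) / (2π × 0.0653) = 1.23×10⁻⁴ T.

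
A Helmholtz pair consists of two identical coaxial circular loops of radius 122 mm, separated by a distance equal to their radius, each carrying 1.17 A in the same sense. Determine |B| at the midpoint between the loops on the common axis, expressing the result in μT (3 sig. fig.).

Each loop contributes B = μ₀IR²/[2(R²+z²)^(3/2)] on the axis, with z measured from that loop.
Loop 1 (z = 0.061 m): B₁ = 4.31×10⁻⁶ T. Loop 2 (z = 0.061 m): B₂ = 4.31×10⁻⁶ T.
The fields add: B = B₁ + B₂ = 8.62×10⁻⁶ T.

B ≈ 8.62 μT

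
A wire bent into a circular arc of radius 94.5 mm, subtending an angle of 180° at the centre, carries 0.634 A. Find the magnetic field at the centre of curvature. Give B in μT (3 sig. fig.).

B ≈ 2.11 μT

The Biot–Savart field of a circular arc at its centre is B = μ₀Iφ/(4πR), with φ = 3.142 rad.
B = (4π×10⁻⁷ × 0.634 × 3.142) / (4π × 0.0945) = 2.11×10⁻⁶ T.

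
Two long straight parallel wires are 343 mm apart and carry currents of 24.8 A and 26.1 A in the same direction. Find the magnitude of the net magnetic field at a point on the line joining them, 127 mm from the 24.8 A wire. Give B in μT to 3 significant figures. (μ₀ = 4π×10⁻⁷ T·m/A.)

B ≈ 14.9 μT

Each long wire gives B = μ₀I/(2πd). Distances are d₁ = 0.127 m and d₂ = 0.216 m.
B₁ = 3.91×10⁻⁵ T, B₂ = 2.42×10⁻⁵ T.
Between parallel currents the two contributions point in opposite directions, so they subtract. B = |B₁ − B₂| = |3.91×10⁻⁵ − 2.42×10⁻⁵| = 1.49×10⁻⁵ T.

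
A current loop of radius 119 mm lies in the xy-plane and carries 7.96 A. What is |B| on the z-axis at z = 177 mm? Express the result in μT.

On the axis of a circular loop, B = μ₀IR² / [2(R²+z²)^(3/2)].
R² + z² = (0.119)² + (0.177)² = 0.04549 m², and (R²+z²)^(3/2) = 9.70×10⁻³ m³.
B = (4π×10⁻⁷ × 7.96 × 0.01416) / (2 × 9.70×10⁻³) = 7.30×10⁻⁶ T.

B ≈ 7.30 μT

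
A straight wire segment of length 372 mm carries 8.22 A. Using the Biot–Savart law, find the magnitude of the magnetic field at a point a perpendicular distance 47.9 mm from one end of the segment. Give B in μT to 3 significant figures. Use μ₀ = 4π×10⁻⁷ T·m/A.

B ≈ 17.0 μT

For a finite straight segment, B = (μ₀I/4πd)(sinθ₁ + sinθ₂), where θ₁, θ₂ are the angles from the perpendicular to each end.
The perpendicular foot is at one end, so the two end-offsets along the wire are 0 and L = 0.372 m.
sinθ₁ = 0/√(0²+0.0479²) = 0.0000; sinθ₂ = 0.372/√(0.372²+0.0479²) = 0.9918.
B = (4π×10⁻⁷ × 8.22) / (4π × 0.0479) × (0.0000 + 0.9918) = 1.70×10⁻⁵ T.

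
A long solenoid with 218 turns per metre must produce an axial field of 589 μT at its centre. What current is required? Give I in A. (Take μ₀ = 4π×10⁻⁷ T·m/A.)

I ≈ 2.15 A

Inside a long solenoid B = μ₀nI with n = 218 m⁻¹, so I = B/(μ₀n).
I = 5.89×10⁻⁴ / (4π×10⁻⁷ × 218) = 2.15 A.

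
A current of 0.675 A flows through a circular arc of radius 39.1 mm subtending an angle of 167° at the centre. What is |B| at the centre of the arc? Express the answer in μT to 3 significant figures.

B ≈ 5.03 μT

The Biot–Savart field of a circular arc at its centre is B = μ₀Iφ/(4πR), with φ = 2.915 rad.
B = (4π×10⁻⁷ × 0.675 × 2.915) / (4π × 0.0391) = 5.03×10⁻⁶ T.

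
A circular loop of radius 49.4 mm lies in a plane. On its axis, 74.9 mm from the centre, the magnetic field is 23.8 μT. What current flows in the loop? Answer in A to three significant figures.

I ≈ 11.2 A

On the axis of a loop, B = μ₀IR²/[2(R²+z²)^(3/2)], so I = 2B(R²+z²)^(3/2)/(μ₀R²).
R² + z² = 0.00244 + 0.00561 = 0.00805 m²; raised to 3/2 gives 7.22×10⁻⁴ m³.
I = 2 × 2.38×10⁻⁵ × 7.22×10⁻⁴ / (1.26×10⁻⁶ × 0.00244) = 11.2 A.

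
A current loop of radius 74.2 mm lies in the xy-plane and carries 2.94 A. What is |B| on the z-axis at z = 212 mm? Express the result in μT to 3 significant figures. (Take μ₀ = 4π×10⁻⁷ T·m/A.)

B ≈ 0.898 μT

On the axis of a circular loop, B = μ₀IR² / [2(R²+z²)^(3/2)].
R² + z² = (0.0742)² + (0.212)² = 0.05045 m², and (R²+z²)^(3/2) = 1.13×10⁻² m³.
B = (4π×10⁻⁷ × 2.94 × 0.005506) / (2 × 1.13×10⁻²) = 8.98×10⁻⁷ T.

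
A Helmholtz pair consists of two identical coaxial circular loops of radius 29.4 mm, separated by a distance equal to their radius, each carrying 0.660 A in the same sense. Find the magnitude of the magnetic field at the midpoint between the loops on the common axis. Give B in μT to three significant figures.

Each loop contributes B = μ₀IR²/[2(R²+z²)^(3/2)] on the axis, with z measured from that loop.
Loop 1 (z = 0.0147 m): B₁ = 1.01×10⁻⁵ T. Loop 2 (z = 0.0147 m): B₂ = 1.01×10⁻⁵ T.
The fields add: B = B₁ + B₂ = 2.02×10⁻⁵ T.

B ≈ 20.2 μT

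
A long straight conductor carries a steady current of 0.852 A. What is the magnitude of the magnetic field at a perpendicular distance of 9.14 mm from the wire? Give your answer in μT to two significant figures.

For an infinitely long straight wire, B = μ₀I/(2πd).
B = (4π×10⁻⁷ × 0.852) / (2π × 0.00914) = 1.86×10⁻⁵ T.

B ≈ 19 μT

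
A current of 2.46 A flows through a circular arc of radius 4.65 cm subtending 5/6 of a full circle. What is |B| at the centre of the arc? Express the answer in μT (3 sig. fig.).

B ≈ 27.7 μT

The Biot–Savart field of a circular arc at its centre is B = μ₀Iφ/(4πR), with φ = 5.236 rad.
B = (4π×10⁻⁷ × 2.46 × 5.236) / (4π × 0.0465) = 2.77×10⁻⁵ T.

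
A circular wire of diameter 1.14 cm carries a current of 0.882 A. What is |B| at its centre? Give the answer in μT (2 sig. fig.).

B ≈ 97 μT

At the centre of a circular loop the Biot–Savart law gives B = μ₀I/(2R) (so R = 0.0057 m).
B = (4π×10⁻⁷ × 0.882) / (2 × 0.0057) = 9.72×10⁻⁵ T.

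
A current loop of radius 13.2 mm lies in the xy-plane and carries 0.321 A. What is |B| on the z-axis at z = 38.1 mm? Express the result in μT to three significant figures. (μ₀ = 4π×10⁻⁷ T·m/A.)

On the axis of a circular loop, B = μ₀IR² / [2(R²+z²)^(3/2)].
R² + z² = (0.0132)² + (0.0381)² = 0.001626 m², and (R²+z²)^(3/2) = 6.56×10⁻⁵ m³.
B = (4π×10⁻⁷ × 0.321 × 0.0001742) / (2 × 6.56×10⁻⁵) = 5.36×10⁻⁷ T.

B ≈ 0.536 μT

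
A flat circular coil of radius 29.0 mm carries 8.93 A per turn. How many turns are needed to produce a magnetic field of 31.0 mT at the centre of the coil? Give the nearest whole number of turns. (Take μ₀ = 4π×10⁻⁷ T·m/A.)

N = 160

For an N-turn coil, B = Nμ₀I/(2R). A single turn gives B₁ = 1.93×10⁻⁴ T with R = 0.029 m.
N = B/B₁ = 3.10×10⁻² / 1.93×10⁻⁴ = 160.22.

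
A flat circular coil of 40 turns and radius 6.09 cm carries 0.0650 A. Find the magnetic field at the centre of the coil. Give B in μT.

B ≈ 26.8 μT

For an N-turn flat coil, B = Nμ₀I/(2R) with R = 0.0609 m.
B = 40 × 6.71×10⁻⁷ T = 2.68×10⁻⁵ T.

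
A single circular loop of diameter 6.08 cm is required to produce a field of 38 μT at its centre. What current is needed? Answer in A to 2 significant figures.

I ≈ 1.8 A

At the centre of a circular loop B = μ₀I/(2R), so I = 2RB/μ₀.
With R = 0.0304 m, I = 2 × 0.0304 × 3.80×10⁻⁵ / (4π×10⁻⁷) = 1.84 A.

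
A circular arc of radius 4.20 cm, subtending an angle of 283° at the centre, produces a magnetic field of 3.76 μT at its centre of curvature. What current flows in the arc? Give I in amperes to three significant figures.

I ≈ 0.320 A

For a circular arc, B = μ₀Iφ/(4πR) with φ in radians; here φ = 4.939 rad.
So I = 4πRB/(μ₀φ) = 4π × 0.042 × 3.76×10⁻⁶ / (4π×10⁻⁷ × 4.939) = 0.320 A.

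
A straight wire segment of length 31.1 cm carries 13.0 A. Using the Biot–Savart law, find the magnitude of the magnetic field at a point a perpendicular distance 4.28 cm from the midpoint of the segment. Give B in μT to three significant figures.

B ≈ 58.6 μT

For a finite straight segment, B = (μ₀I/4πd)(sinθ₁ + sinθ₂), where θ₁, θ₂ are the angles from the perpendicular to each end.
The perpendicular from the point meets the wire at its midpoint, so each end is L/2 = 0.1555 m away along the wire.
sinθ₁ = 0.1555/√(0.1555²+0.0428²) = 0.9641; sinθ₂ = 0.1555/√(0.1555²+0.0428²) = 0.9641.
B = (4π×10⁻⁷ × 13.0) / (4π × 0.0428) × (0.9641 + 0.9641) = 5.86×10⁻⁵ T.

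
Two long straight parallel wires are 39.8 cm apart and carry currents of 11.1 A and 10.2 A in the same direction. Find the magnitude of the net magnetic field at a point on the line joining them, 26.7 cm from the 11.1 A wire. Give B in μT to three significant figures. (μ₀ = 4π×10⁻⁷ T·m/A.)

B ≈ 7.26 μT

Each long wire gives B = μ₀I/(2πd). Distances are d₁ = 0.267 m and d₂ = 0.131 m.
B₁ = 8.31×10⁻⁶ T, B₂ = 1.56×10⁻⁵ T.
Between parallel currents the two contributions point in opposite directions, so they subtract. B = |B₁ − B₂| = |8.31×10⁻⁶ − 1.56×10⁻⁵| = 7.26×10⁻⁶ T.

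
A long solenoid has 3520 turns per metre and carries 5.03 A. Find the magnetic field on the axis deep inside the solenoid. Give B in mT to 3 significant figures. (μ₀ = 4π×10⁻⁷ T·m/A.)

Inside a long solenoid, B = μ₀nI with n = 3520 turns/m.
B = 4π×10⁻⁷ × 3520 × 5.03 = 2.22×10⁻² T.

B ≈ 22.2 mT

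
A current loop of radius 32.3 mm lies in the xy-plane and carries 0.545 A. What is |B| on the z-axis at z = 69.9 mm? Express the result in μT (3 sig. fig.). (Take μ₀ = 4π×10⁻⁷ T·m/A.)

On the axis of a circular loop, B = μ₀IR² / [2(R²+z²)^(3/2)].
R² + z² = (0.0323)² + (0.0699)² = 0.005929 m², and (R²+z²)^(3/2) = 4.57×10⁻⁴ m³.
B = (4π×10⁻⁷ × 0.545 × 0.001043) / (2 × 4.57×10⁻⁴) = 7.82×10⁻⁷ T.

B ≈ 0.782 μT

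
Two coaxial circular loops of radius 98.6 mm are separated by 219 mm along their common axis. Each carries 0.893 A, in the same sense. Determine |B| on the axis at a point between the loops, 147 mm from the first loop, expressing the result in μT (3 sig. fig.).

B ≈ 3.98 μT

Each loop contributes B = μ₀IR²/[2(R²+z²)^(3/2)] on the axis, with z measured from that loop.
Loop 1 (z = 0.147 m): B₁ = 9.84×10⁻⁷ T. Loop 2 (z = 0.072 m): B₂ = 3.00×10⁻⁶ T.
The fields add: B = B₁ + B₂ = 3.98×10⁻⁶ T.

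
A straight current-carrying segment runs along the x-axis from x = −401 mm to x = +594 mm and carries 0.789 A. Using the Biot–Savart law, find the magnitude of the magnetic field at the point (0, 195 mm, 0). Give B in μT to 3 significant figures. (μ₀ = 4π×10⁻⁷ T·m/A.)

B ≈ 0.748 μT

For a finite straight segment, B = (μ₀I/4πd)(sinθ₁ + sinθ₂), where θ₁, θ₂ are the angles from the perpendicular to each end.
The perpendicular distance is d = 0.195 m; the end-offsets along the wire are a = 0.401 m and b = 0.594 m.
sinθ₁ = 0.401/√(0.401²+0.195²) = 0.8993; sinθ₂ = 0.594/√(0.594²+0.195²) = 0.9501.
B = (4π×10⁻⁷ × 0.789) / (4π × 0.195) × (0.8993 + 0.9501) = 7.48×10⁻⁷ T.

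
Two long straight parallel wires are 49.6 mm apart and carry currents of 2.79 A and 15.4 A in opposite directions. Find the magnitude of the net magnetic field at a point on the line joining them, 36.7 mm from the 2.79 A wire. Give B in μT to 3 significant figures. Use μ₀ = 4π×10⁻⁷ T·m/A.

B ≈ 254 μT

Each long wire gives B = μ₀I/(2πd). Distances are d₁ = 0.0367 m and d₂ = 0.0129 m.
B₁ = 1.52×10⁻⁵ T, B₂ = 2.39×10⁻⁴ T.
Between antiparallel currents both contributions point the same way, so they add. B = B₁ + B₂ = 1.52×10⁻⁵ + 2.39×10⁻⁴ = 2.54×10⁻⁴ T.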